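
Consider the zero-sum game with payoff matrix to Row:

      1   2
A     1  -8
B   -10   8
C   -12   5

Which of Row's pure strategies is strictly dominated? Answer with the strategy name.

B gives a strictly higher payoff than C against every column: -10 > -12, 8 > 5.
So C is strictly dominated and Row never plays it.

C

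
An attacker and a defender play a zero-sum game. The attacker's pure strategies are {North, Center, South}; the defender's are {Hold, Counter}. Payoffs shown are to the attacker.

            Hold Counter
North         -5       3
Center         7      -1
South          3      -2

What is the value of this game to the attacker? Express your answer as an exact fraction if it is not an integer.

Row minima: North → -5, Center → -1, South → -2; maximin = -1.
Column maxima: Hold → 7, Counter → 3; minimax = 3.
-1 ≠ 3, so there is no saddle point; optimal play is mixed.
South is strictly dominated by Center, so the attacker never plays it.
On the remaining 2×2 (North, Center vs Hold, Counter):
Let the attacker play North with probability p. Expected payoff against Hold: (-5)p + 7(1−p) = −12p + 7; against Counter: 3p + (-1)(1−p) = 4p − 1.
Setting these equal: −12p + 7 = 4p − 1 ⇒ −16p = -8 ⇒ p = 1/2, and the value is (-12)·(1/2) + 7 = 1.
For the defender: with q = P(Hold), equating North's and Center's payoffs gives −8q + 3 = 8q − 1 ⇒ q = 1/4.

1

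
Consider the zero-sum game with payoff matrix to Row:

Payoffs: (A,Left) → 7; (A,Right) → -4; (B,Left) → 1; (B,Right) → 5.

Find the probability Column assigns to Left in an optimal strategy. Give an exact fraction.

Row minima: A → -4, B → 1; maximin = 1.
Column maxima: Left → 7, Right → 5; minimax = 5.
1 ≠ 5, so there is no saddle point; optimal play is mixed.
Let Row play A with probability p. Expected payoff against Left: 7p + 1(1−p) = 6p + 1; against Right: (-4)p + 5(1−p) = −9p + 5.
Setting these equal: 6p + 1 = −9p + 5 ⇒ 15p = 4 ⇒ p = 4/15, and the value is (6)·(4/15) + 1 = 13/5.
For Column: with q = P(Left), equating A's and B's payoffs gives 11q − 4 = −4q + 5 ⇒ q = 3/5.

3/5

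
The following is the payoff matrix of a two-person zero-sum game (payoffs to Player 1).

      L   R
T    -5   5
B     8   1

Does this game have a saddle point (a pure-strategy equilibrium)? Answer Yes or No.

Row minima: T → -5, B → 1; maximin = 1.
Column maxima: L → 8, R → 5; minimax = 5.
1 ≠ 5, so no pure-strategy equilibrium exists.

No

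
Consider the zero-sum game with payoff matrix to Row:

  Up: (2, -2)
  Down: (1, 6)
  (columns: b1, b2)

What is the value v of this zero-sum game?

Row minima: Up → -2, Down → 1; maximin = 1.
Column maxima: b1 → 2, b2 → 6; minimax = 2.
1 ≠ 2, so there is no saddle point; optimal play is mixed.
Let Row play Up with probability p. Expected payoff against b1: 2p + 1(1−p) = p + 1; against b2: (-2)p + 6(1−p) = −8p + 6.
Setting these equal: p + 1 = −8p + 6 ⇒ 9p = 5 ⇒ p = 5/9, and the value is (1)·(5/9) + 1 = 14/9.
For Column: with q = P(b1), equating Up's and Down's payoffs gives 4q − 2 = −5q + 6 ⇒ q = 8/9.

14/9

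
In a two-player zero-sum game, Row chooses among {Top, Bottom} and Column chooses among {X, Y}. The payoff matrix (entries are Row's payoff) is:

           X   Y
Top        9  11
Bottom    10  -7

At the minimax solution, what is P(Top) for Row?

17/19

Row minima: Top → 9, Bottom → -7; maximin = 9.
Column maxima: X → 10, Y → 11; minimax = 10.
9 ≠ 10, so there is no saddle point; optimal play is mixed.
Let Row play Top with probability p. Expected payoff against X: 9p + 10(1−p) = −p + 10; against Y: 11p + (-7)(1−p) = 18p − 7.
Setting these equal: −p + 10 = 18p − 7 ⇒ −19p = -17 ⇒ p = 17/19, and the value is (-1)·(17/19) + 10 = 173/19.
For Column: with q = P(X), equating Top's and Bottom's payoffs gives −2q + 11 = 17q − 7 ⇒ q = 18/19.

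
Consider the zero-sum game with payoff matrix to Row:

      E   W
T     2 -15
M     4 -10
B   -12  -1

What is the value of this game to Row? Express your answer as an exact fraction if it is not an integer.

-124/25

Row minima: T → -15, M → -10, B → -12; maximin = -10.
Column maxima: E → 4, W → -1; minimax = -1.
-10 ≠ -1, so there is no saddle point; optimal play is mixed.
T is strictly dominated by M, so Row never plays it.
On the remaining 2×2 (M, B vs E, W):
Let Row play M with probability p. Expected payoff against E: 4p + (-12)(1−p) = 16p − 12; against W: (-10)p + (-1)(1−p) = −9p − 1.
Setting these equal: 16p − 12 = −9p − 1 ⇒ 25p = 11 ⇒ p = 11/25, and the value is (16)·(11/25) − 12 = -124/25.
For Column: with q = P(E), equating M's and B's payoffs gives 14q − 10 = −11q − 1 ⇒ q = 9/25.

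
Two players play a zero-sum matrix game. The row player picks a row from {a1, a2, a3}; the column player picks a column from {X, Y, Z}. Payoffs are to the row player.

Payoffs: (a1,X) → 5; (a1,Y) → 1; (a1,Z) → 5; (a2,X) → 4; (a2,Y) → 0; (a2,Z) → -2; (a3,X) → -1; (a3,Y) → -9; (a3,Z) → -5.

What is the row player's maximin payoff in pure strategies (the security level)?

1

Row minima: a1 → 1, a2 → -2, a3 → -9.
The best of these is 1.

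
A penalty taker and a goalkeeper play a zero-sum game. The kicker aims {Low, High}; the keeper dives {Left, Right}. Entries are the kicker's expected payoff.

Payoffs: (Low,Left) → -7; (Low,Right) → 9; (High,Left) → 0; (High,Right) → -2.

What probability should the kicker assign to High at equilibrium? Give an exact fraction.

8/9

Row minima: Low → -7, High → -2; maximin = -2.
Column maxima: Left → 0, Right → 9; minimax = 0.
-2 ≠ 0, so there is no saddle point; optimal play is mixed.
Let the kicker play Low with probability p. Expected payoff against Left: (-7)p + 0(1−p) = −7p; against Right: 9p + (-2)(1−p) = 11p − 2.
Setting these equal: −7p = 11p − 2 ⇒ −18p = -2 ⇒ p = 1/9, and the value is (-7)·(1/9) = -7/9.
For the keeper: with q = P(Left), equating Low's and High's payoffs gives −16q + 9 = 2q − 2 ⇒ q = 11/18.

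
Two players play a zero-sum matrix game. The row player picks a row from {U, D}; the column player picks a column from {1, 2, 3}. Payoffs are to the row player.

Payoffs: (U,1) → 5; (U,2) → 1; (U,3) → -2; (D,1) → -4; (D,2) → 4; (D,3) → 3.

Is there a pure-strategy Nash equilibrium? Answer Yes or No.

No

Row minima: U → -2, D → -4; maximin = -2.
Column maxima: 1 → 5, 2 → 4, 3 → 3; minimax = 3.
-2 ≠ 3, so no pure-strategy equilibrium exists.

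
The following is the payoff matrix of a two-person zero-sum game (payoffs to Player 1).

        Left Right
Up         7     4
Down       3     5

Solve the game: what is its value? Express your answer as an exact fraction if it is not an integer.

Row minima: Up → 4, Down → 3; maximin = 4.
Column maxima: Left → 7, Right → 5; minimax = 5.
4 ≠ 5, so there is no saddle point; optimal play is mixed.
Let Player 1 play Up with probability p. Expected payoff against Left: 7p + 3(1−p) = 4p + 3; against Right: 4p + 5(1−p) = −p + 5.
Setting these equal: 4p + 3 = −p + 5 ⇒ 5p = 2 ⇒ p = 2/5, and the value is (4)·(2/5) + 3 = 23/5.
For Player 2: with q = P(Left), equating Up's and Down's payoffs gives 3q + 4 = −2q + 5 ⇒ q = 1/5.

23/5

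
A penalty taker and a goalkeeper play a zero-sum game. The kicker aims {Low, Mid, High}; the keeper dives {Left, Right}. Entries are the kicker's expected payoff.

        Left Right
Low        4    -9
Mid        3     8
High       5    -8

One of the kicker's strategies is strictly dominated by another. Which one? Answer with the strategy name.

High gives a strictly higher payoff than Low against every column: 5 > 4, -8 > -9.
So Low is strictly dominated and the kicker never plays it.

Low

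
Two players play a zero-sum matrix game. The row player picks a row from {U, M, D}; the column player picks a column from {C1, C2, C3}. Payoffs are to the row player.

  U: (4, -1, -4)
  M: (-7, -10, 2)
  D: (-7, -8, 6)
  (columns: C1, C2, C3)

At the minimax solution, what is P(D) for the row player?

Row minima: U → -4, M → -10, D → -8; maximin = -4.
Column maxima: C1 → 4, C2 → -1, C3 → 6; minimax = -1.
-4 ≠ -1, so there is no saddle point; optimal play is mixed.
C1 is strictly dominated by C2 (it gives the row player strictly more in every row), so the column player never plays it.
With C1 eliminated, M is strictly dominated by D (D gives the row player strictly more in every remaining column), so the row player never plays it.
On the remaining 2×2 (U, D vs C2, C3):
Let the row player play U with probability p. Expected payoff against C2: (-1)p + (-8)(1−p) = 7p − 8; against C3: (-4)p + 6(1−p) = −10p + 6.
Setting these equal: 7p − 8 = −10p + 6 ⇒ 17p = 14 ⇒ p = 14/17, and the value is (7)·(14/17) − 8 = -38/17.
For the column player: with q = P(C2), equating U's and D's payoffs gives 3q − 4 = −14q + 6 ⇒ q = 10/17.

3/17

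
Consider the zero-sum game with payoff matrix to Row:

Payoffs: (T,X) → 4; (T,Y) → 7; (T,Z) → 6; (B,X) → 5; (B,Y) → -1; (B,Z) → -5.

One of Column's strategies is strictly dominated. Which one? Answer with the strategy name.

Z holds Row's payoff strictly below Y in every row: 6 < 7, -5 < -1.
So Y is strictly dominated for Column.

Y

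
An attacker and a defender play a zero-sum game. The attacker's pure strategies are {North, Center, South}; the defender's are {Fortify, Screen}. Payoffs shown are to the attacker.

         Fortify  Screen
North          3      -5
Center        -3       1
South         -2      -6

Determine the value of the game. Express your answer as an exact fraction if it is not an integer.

Row minima: North → -5, Center → -3, South → -6; maximin = -3.
Column maxima: Fortify → 3, Screen → 1; minimax = 1.
-3 ≠ 1, so there is no saddle point; optimal play is mixed.
South is strictly dominated by North, so the attacker never plays it.
On the remaining 2×2 (North, Center vs Fortify, Screen):
Let the attacker play North with probability p. Expected payoff against Fortify: 3p + (-3)(1−p) = 6p − 3; against Screen: (-5)p + 1(1−p) = −6p + 1.
Setting these equal: 6p − 3 = −6p + 1 ⇒ 12p = 4 ⇒ p = 1/3, and the value is (6)·(1/3) − 3 = -1.
For the defender: with q = P(Fortify), equating North's and Center's payoffs gives 8q − 5 = −4q + 1 ⇒ q = 1/2.

-1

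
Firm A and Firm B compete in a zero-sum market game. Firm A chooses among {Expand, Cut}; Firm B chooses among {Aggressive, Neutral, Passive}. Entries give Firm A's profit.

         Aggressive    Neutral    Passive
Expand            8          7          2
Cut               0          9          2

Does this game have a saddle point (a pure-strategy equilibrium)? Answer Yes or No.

Row minima: Expand → 2, Cut → 0; maximin = 2.
Column maxima: Aggressive → 8, Neutral → 9, Passive → 2; minimax = 2.
maximin = minimax = 2, so a saddle point exists.

Yes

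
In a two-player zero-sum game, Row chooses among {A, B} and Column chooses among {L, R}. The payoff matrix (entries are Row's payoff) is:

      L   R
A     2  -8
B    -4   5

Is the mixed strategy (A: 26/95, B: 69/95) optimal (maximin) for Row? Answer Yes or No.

Against L this mix gives (26/95)·2 + (69/95)·(-4) = -224/95.
Against R this mix gives (26/95)·(-8) + (69/95)·5 = 137/95.
Column will play L, holding Row to -224/95. Shifting weight toward the row that does better against L would raise this floor (the equalizing mix achieves -22/19 against both L and R), so the proposed strategy is not optimal.

No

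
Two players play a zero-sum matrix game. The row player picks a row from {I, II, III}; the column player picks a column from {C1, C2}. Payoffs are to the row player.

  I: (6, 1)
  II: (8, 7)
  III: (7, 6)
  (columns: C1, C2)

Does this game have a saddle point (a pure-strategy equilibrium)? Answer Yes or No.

Row minima: I → 1, II → 7, III → 6; maximin = 7.
Column maxima: C1 → 8, C2 → 7; minimax = 7.
maximin = minimax = 7, so a saddle point exists.

Yes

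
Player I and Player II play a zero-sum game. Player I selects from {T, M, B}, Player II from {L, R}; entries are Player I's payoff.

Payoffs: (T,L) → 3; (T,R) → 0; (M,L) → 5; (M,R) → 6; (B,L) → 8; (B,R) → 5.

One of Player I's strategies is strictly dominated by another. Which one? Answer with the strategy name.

T

M gives a strictly higher payoff than T against every column: 5 > 3, 6 > 0.
So T is strictly dominated and Player I never plays it.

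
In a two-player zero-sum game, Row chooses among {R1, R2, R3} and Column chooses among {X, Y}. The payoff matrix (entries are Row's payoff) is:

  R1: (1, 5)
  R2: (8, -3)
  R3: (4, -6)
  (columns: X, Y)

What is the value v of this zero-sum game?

Row minima: R1 → 1, R2 → -3, R3 → -6; maximin = 1.
Column maxima: X → 8, Y → 5; minimax = 5.
1 ≠ 5, so there is no saddle point; optimal play is mixed.
R3 is strictly dominated by R2, so Row never plays it.
On the remaining 2×2 (R1, R2 vs X, Y):
Let Row play R1 with probability p. Expected payoff against X: 1p + 8(1−p) = −7p + 8; against Y: 5p + (-3)(1−p) = 8p − 3.
Setting these equal: −7p + 8 = 8p − 3 ⇒ −15p = -11 ⇒ p = 11/15, and the value is (-7)·(11/15) + 8 = 43/15.
For Column: with q = P(X), equating R1's and R2's payoffs gives −4q + 5 = 11q − 3 ⇒ q = 8/15.

43/15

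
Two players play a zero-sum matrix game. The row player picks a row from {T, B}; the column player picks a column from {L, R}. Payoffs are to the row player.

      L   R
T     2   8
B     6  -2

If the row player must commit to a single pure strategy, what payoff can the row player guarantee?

2

Row minima: T → 2, B → -2.
The best of these is 2.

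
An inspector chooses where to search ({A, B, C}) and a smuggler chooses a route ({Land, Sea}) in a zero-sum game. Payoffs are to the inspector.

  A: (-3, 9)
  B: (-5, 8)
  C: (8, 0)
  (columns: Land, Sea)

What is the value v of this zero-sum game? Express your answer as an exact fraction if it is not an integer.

Row minima: A → -3, B → -5, C → 0; maximin = 0.
Column maxima: Land → 8, Sea → 9; minimax = 8.
0 ≠ 8, so there is no saddle point; optimal play is mixed.
B is strictly dominated by A, so the inspector never plays it.
On the remaining 2×2 (A, C vs Land, Sea):
Let the inspector play A with probability p. Expected payoff against Land: (-3)p + 8(1−p) = −11p + 8; against Sea: 9p + 0(1−p) = 9p.
Setting these equal: −11p + 8 = 9p ⇒ −20p = -8 ⇒ p = 2/5, and the value is (-11)·(2/5) + 8 = 18/5.
For the smuggler: with q = P(Land), equating A's and C's payoffs gives −12q + 9 = 8q ⇒ q = 9/20.

18/5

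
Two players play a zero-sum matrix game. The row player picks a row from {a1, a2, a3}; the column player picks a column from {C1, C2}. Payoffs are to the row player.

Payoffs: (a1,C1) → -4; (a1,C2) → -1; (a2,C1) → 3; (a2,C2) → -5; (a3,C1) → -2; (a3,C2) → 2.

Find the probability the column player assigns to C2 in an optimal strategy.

5/12

Row minima: a1 → -4, a2 → -5, a3 → -2; maximin = -2.
Column maxima: C1 → 3, C2 → 2; minimax = 2.
-2 ≠ 2, so there is no saddle point; optimal play is mixed.
a1 is strictly dominated by a3, so the row player never plays it.
On the remaining 2×2 (a2, a3 vs C1, C2):
Let the row player play a2 with probability p. Expected payoff against C1: 3p + (-2)(1−p) = 5p − 2; against C2: (-5)p + 2(1−p) = −7p + 2.
Setting these equal: 5p − 2 = −7p + 2 ⇒ 12p = 4 ⇒ p = 1/3, and the value is (5)·(1/3) − 2 = -1/3.
For the column player: with q = P(C1), equating a2's and a3's payoffs gives 8q − 5 = −4q + 2 ⇒ q = 7/12.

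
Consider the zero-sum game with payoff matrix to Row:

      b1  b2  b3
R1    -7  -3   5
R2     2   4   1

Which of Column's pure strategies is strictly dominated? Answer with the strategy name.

b1 holds Row's payoff strictly below b2 in every row: -7 < -3, 2 < 4.
So b2 is strictly dominated for Column.

b2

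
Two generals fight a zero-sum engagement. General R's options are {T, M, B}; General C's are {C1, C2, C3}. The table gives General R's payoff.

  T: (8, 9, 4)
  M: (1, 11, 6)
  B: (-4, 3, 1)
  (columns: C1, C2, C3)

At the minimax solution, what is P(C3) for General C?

Row minima: T → 4, M → 1, B → -4; maximin = 4.
Column maxima: C1 → 8, C2 → 11, C3 → 6; minimax = 6.
4 ≠ 6, so there is no saddle point; optimal play is mixed.
B is strictly dominated by T, so General R never plays it.
C2 is strictly dominated by C1 (it gives General R strictly more in every row), so General C never plays it.
On the remaining 2×2 (T, M vs C1, C3):
Let General R play T with probability p. Expected payoff against C1: 8p + 1(1−p) = 7p + 1; against C3: 4p + 6(1−p) = −2p + 6.
Setting these equal: 7p + 1 = −2p + 6 ⇒ 9p = 5 ⇒ p = 5/9, and the value is (7)·(5/9) + 1 = 44/9.
For General C: with q = P(C1), equating T's and M's payoffs gives 4q + 4 = −5q + 6 ⇒ q = 2/9.

7/9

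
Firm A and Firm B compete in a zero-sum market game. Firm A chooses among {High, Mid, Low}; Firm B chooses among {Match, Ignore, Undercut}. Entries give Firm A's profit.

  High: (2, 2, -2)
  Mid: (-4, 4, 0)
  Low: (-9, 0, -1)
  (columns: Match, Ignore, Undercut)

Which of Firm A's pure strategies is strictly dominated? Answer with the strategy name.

Low

Mid gives a strictly higher payoff than Low against every column: -4 > -9, 4 > 0, 0 > -1.
So Low is strictly dominated and Firm A never plays it.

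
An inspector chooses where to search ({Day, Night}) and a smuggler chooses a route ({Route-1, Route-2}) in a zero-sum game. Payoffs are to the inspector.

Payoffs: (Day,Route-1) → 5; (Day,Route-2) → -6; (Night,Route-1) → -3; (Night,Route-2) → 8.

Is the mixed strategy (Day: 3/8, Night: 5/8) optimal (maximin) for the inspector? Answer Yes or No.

Against Route-1 this mix gives (3/8)·5 + (5/8)·(-3) = 0.
Against Route-2 this mix gives (3/8)·(-6) + (5/8)·8 = 11/4.
The smuggler will play Route-1, holding the inspector to 0. Shifting weight toward the row that does better against Route-1 would raise this floor (the equalizing mix achieves 1 against both Route-1 and Route-2), so the proposed strategy is not optimal.

No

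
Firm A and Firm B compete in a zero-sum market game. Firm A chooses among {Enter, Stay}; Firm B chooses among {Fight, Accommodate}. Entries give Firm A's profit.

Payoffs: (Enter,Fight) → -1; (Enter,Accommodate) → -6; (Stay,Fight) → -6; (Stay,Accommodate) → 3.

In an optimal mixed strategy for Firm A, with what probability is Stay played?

5/14

Row minima: Enter → -6, Stay → -6; maximin = -6.
Column maxima: Fight → -1, Accommodate → 3; minimax = -1.
-6 ≠ -1, so there is no saddle point; optimal play is mixed.
Let Firm A play Enter with probability p. Expected payoff against Fight: (-1)p + (-6)(1−p) = 5p − 6; against Accommodate: (-6)p + 3(1−p) = −9p + 3.
Setting these equal: 5p − 6 = −9p + 3 ⇒ 14p = 9 ⇒ p = 9/14, and the value is (5)·(9/14) − 6 = -39/14.
For Firm B: with q = P(Fight), equating Enter's and Stay's payoffs gives 5q − 6 = −9q + 3 ⇒ q = 9/14.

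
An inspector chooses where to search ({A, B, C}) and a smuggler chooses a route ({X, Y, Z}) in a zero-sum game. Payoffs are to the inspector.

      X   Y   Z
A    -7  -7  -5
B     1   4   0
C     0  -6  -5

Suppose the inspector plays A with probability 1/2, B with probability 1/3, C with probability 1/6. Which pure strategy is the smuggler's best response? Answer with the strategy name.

Z

If the smuggler plays X, the inspector's expected payoff is (1/2)·(-7) + (1/3)·1 + (1/6)·0 = -19/6.
If the smuggler plays Y, the inspector's expected payoff is (1/2)·(-7) + (1/3)·4 + (1/6)·(-6) = -19/6.
If the smuggler plays Z, the inspector's expected payoff is (1/2)·(-5) + (1/3)·0 + (1/6)·(-5) = -10/3.
The smuggler minimizes the inspector's payoff; the smallest is -10/3, so the best response is Z.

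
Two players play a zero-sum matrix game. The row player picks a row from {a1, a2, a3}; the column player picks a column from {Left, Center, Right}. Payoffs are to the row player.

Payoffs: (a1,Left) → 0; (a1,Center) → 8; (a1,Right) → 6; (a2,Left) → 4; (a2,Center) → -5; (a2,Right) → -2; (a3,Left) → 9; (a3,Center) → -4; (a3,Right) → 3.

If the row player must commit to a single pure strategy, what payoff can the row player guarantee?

0

Row minima: a1 → 0, a2 → -5, a3 → -4.
The best of these is 0.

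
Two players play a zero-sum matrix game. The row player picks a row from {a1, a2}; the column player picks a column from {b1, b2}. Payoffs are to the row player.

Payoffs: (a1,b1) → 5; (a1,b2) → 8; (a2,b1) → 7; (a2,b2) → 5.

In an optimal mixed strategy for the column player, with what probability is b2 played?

Row minima: a1 → 5, a2 → 5; maximin = 5.
Column maxima: b1 → 7, b2 → 8; minimax = 7.
5 ≠ 7, so there is no saddle point; optimal play is mixed.
Let the row player play a1 with probability p. Expected payoff against b1: 5p + 7(1−p) = −2p + 7; against b2: 8p + 5(1−p) = 3p + 5.
Setting these equal: −2p + 7 = 3p + 5 ⇒ −5p = -2 ⇒ p = 2/5, and the value is (-2)·(2/5) + 7 = 31/5.
For the column player: with q = P(b1), equating a1's and a2's payoffs gives −3q + 8 = 2q + 5 ⇒ q = 3/5.

2/5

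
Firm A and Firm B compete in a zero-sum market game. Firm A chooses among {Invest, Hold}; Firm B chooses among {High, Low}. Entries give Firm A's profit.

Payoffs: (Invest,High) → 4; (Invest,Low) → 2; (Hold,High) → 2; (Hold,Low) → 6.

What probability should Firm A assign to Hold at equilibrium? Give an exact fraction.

Row minima: Invest → 2, Hold → 2; maximin = 2.
Column maxima: High → 4, Low → 6; minimax = 4.
2 ≠ 4, so there is no saddle point; optimal play is mixed.
Let Firm A play Invest with probability p. Expected payoff against High: 4p + 2(1−p) = 2p + 2; against Low: 2p + 6(1−p) = −4p + 6.
Setting these equal: 2p + 2 = −4p + 6 ⇒ 6p = 4 ⇒ p = 2/3, and the value is (2)·(2/3) + 2 = 10/3.
For Firm B: with q = P(High), equating Invest's and Hold's payoffs gives 2q + 2 = −4q + 6 ⇒ q = 2/3.

1/3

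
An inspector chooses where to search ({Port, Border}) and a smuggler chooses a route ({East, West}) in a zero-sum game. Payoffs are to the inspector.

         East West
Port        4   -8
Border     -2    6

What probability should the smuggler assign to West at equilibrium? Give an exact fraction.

3/10

Row minima: Port → -8, Border → -2; maximin = -2.
Column maxima: East → 4, West → 6; minimax = 4.
-2 ≠ 4, so there is no saddle point; optimal play is mixed.
Let the inspector play Port with probability p. Expected payoff against East: 4p + (-2)(1−p) = 6p − 2; against West: (-8)p + 6(1−p) = −14p + 6.
Setting these equal: 6p − 2 = −14p + 6 ⇒ 20p = 8 ⇒ p = 2/5, and the value is (6)·(2/5) − 2 = 2/5.
For the smuggler: with q = P(East), equating Port's and Border's payoffs gives 12q − 8 = −8q + 6 ⇒ q = 7/10.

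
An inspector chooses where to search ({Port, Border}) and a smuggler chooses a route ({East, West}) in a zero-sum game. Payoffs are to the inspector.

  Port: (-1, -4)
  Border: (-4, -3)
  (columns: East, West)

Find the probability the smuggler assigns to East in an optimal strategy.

Row minima: Port → -4, Border → -4; maximin = -4.
Column maxima: East → -1, West → -3; minimax = -3.
-4 ≠ -3, so there is no saddle point; optimal play is mixed.
Let the inspector play Port with probability p. Expected payoff against East: (-1)p + (-4)(1−p) = 3p − 4; against West: (-4)p + (-3)(1−p) = −p − 3.
Setting these equal: 3p − 4 = −p − 3 ⇒ 4p = 1 ⇒ p = 1/4, and the value is (3)·(1/4) − 4 = -13/4.
For the smuggler: with q = P(East), equating Port's and Border's payoffs gives 3q − 4 = −q − 3 ⇒ q = 1/4.

1/4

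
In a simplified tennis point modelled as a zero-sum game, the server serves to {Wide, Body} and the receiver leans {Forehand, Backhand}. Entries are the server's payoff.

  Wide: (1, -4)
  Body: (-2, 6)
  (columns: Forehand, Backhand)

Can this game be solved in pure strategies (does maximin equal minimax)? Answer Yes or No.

No

Row minima: Wide → -4, Body → -2; maximin = -2.
Column maxima: Forehand → 1, Backhand → 6; minimax = 1.
-2 ≠ 1, so no pure-strategy equilibrium exists.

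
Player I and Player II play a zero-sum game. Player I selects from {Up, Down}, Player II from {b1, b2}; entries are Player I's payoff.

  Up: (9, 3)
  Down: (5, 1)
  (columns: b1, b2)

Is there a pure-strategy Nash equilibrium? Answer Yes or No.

Row minima: Up → 3, Down → 1; maximin = 3.
Column maxima: b1 → 9, b2 → 3; minimax = 3.
maximin = minimax = 3, so a saddle point exists.

Yes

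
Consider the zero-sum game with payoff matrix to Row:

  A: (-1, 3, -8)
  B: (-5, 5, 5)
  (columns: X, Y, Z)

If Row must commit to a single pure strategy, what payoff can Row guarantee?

-5

Row minima: A → -8, B → -5.
The best of these is -5.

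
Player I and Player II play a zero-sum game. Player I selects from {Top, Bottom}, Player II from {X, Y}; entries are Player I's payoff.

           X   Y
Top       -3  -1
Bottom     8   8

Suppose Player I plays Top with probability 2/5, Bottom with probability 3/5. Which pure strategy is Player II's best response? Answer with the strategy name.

If Player II plays X, Player I's expected payoff is (2/5)·(-3) + (3/5)·8 = 18/5.
If Player II plays Y, Player I's expected payoff is (2/5)·(-1) + (3/5)·8 = 22/5.
Player II minimizes Player I's payoff; the smallest is 18/5, so the best response is X.

X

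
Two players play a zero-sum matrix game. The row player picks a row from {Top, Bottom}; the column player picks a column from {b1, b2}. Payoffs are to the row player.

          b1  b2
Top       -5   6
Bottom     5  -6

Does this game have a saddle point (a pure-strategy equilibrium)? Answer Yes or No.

Row minima: Top → -5, Bottom → -6; maximin = -5.
Column maxima: b1 → 5, b2 → 6; minimax = 5.
-5 ≠ 5, so no pure-strategy equilibrium exists.

No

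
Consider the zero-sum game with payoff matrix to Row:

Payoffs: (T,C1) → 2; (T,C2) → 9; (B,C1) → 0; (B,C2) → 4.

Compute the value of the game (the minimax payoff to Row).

2

Row minima: T → 2, B → 0; maximin = 2.
Column maxima: C1 → 2, C2 → 9; minimax = 2.
Since maximin = minimax = 2, there is a saddle point and the value is 2.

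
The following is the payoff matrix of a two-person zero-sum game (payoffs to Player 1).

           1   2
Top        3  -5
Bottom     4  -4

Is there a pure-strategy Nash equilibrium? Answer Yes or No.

Yes

Row minima: Top → -5, Bottom → -4; maximin = -4.
Column maxima: 1 → 4, 2 → -4; minimax = -4.
maximin = minimax = -4, so a saddle point exists.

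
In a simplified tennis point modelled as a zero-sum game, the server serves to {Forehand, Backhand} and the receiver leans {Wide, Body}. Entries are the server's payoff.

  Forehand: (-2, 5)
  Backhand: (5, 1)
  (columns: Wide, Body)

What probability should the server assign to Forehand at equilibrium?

4/11

Row minima: Forehand → -2, Backhand → 1; maximin = 1.
Column maxima: Wide → 5, Body → 5; minimax = 5.
1 ≠ 5, so there is no saddle point; optimal play is mixed.
Let the server play Forehand with probability p. Expected payoff against Wide: (-2)p + 5(1−p) = −7p + 5; against Body: 5p + 1(1−p) = 4p + 1.
Setting these equal: −7p + 5 = 4p + 1 ⇒ −11p = -4 ⇒ p = 4/11, and the value is (-7)·(4/11) + 5 = 27/11.
For the receiver: with q = P(Wide), equating Forehand's and Backhand's payoffs gives −7q + 5 = 4q + 1 ⇒ q = 4/11.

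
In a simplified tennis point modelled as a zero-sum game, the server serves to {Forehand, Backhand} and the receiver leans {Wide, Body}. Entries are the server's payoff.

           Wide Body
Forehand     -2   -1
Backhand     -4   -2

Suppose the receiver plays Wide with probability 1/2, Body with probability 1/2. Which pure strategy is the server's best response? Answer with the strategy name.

Forehand

Expected payoff of Forehand: (1/2)·(-2) + (1/2)·(-1) = -3/2.
Expected payoff of Backhand: (1/2)·(-4) + (1/2)·(-2) = -3.
The largest is -3/2, so the server's best response is Forehand.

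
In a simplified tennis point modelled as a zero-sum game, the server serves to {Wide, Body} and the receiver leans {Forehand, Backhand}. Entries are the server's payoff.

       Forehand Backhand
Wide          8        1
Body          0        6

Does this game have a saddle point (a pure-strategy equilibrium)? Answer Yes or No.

Row minima: Wide → 1, Body → 0; maximin = 1.
Column maxima: Forehand → 8, Backhand → 6; minimax = 6.
1 ≠ 6, so no pure-strategy equilibrium exists.

No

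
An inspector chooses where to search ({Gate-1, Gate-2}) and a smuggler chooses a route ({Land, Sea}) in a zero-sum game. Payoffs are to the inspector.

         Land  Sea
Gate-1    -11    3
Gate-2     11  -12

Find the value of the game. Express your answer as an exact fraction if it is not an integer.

-99/37

Row minima: Gate-1 → -11, Gate-2 → -12; maximin = -11.
Column maxima: Land → 11, Sea → 3; minimax = 3.
-11 ≠ 3, so there is no saddle point; optimal play is mixed.
Let the inspector play Gate-1 with probability p. Expected payoff against Land: (-11)p + 11(1−p) = −22p + 11; against Sea: 3p + (-12)(1−p) = 15p − 12.
Setting these equal: −22p + 11 = 15p − 12 ⇒ −37p = -23 ⇒ p = 23/37, and the value is (-22)·(23/37) + 11 = -99/37.
For the smuggler: with q = P(Land), equating Gate-1's and Gate-2's payoffs gives −14q + 3 = 23q − 12 ⇒ q = 15/37.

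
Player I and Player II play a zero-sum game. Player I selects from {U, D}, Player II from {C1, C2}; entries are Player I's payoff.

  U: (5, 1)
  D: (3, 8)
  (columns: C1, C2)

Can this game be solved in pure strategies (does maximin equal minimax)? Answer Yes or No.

Row minima: U → 1, D → 3; maximin = 3.
Column maxima: C1 → 5, C2 → 8; minimax = 5.
3 ≠ 5, so no pure-strategy equilibrium exists.

No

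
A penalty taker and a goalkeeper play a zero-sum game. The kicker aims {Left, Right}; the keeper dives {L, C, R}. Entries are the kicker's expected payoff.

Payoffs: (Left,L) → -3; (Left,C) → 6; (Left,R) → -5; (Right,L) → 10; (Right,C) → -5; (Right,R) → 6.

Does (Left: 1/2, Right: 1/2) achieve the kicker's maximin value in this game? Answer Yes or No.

Yes

Against L this mix gives (1/2)·(-3) + (1/2)·10 = 7/2.
Against C this mix gives (1/2)·6 + (1/2)·(-5) = 1/2.
Against R this mix gives (1/2)·(-5) + (1/2)·6 = 1/2.
All of the keeper's active replies (C, R) yield 1/2, and no column does worse for the kicker. The mix makes the keeper indifferent and guarantees 1/2, so it is optimal.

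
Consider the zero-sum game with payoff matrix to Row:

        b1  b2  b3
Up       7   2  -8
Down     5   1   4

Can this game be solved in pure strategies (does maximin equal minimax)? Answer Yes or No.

No

Row minima: Up → -8, Down → 1; maximin = 1.
Column maxima: b1 → 7, b2 → 2, b3 → 4; minimax = 2.
1 ≠ 2, so no pure-strategy equilibrium exists.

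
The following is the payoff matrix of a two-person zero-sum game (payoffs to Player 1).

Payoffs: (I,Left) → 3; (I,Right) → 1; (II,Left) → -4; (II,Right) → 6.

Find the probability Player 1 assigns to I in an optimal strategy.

5/6

Row minima: I → 1, II → -4; maximin = 1.
Column maxima: Left → 3, Right → 6; minimax = 3.
1 ≠ 3, so there is no saddle point; optimal play is mixed.
Let Player 1 play I with probability p. Expected payoff against Left: 3p + (-4)(1−p) = 7p − 4; against Right: 1p + 6(1−p) = −5p + 6.
Setting these equal: 7p − 4 = −5p + 6 ⇒ 12p = 10 ⇒ p = 5/6, and the value is (7)·(5/6) − 4 = 11/6.
For Player 2: with q = P(Left), equating I's and II's payoffs gives 2q + 1 = −10q + 6 ⇒ q = 5/12.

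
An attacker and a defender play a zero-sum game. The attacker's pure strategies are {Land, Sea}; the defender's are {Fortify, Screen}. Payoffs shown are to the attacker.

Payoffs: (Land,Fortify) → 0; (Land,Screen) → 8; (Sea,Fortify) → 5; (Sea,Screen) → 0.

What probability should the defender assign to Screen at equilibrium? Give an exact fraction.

Row minima: Land → 0, Sea → 0; maximin = 0.
Column maxima: Fortify → 5, Screen → 8; minimax = 5.
0 ≠ 5, so there is no saddle point; optimal play is mixed.
Let the attacker play Land with probability p. Expected payoff against Fortify: 0p + 5(1−p) = −5p + 5; against Screen: 8p + 0(1−p) = 8p.
Setting these equal: −5p + 5 = 8p ⇒ −13p = -5 ⇒ p = 5/13, and the value is (-5)·(5/13) + 5 = 40/13.
For the defender: with q = P(Fortify), equating Land's and Sea's payoffs gives −8q + 8 = 5q ⇒ q = 8/13.

5/13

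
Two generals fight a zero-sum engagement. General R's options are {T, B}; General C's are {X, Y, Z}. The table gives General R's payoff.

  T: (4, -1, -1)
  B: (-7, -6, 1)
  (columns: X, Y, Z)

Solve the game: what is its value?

-1

Row minima: T → -1, B → -7; maximin = -1.
Column maxima: X → 4, Y → -1, Z → 1; minimax = -1.
Since maximin = minimax = -1, there is a saddle point and the value is -1.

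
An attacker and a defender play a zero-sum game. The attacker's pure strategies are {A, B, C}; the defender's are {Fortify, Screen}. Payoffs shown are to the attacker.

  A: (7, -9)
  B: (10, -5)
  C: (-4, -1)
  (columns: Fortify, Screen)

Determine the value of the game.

-5/3

Row minima: A → -9, B → -5, C → -4; maximin = -4.
Column maxima: Fortify → 10, Screen → -1; minimax = -1.
-4 ≠ -1, so there is no saddle point; optimal play is mixed.
A is strictly dominated by B, so the attacker never plays it.
On the remaining 2×2 (B, C vs Fortify, Screen):
Let the attacker play B with probability p. Expected payoff against Fortify: 10p + (-4)(1−p) = 14p − 4; against Screen: (-5)p + (-1)(1−p) = −4p − 1.
Setting these equal: 14p − 4 = −4p − 1 ⇒ 18p = 3 ⇒ p = 1/6, and the value is (14)·(1/6) − 4 = -5/3.
For the defender: with q = P(Fortify), equating B's and C's payoffs gives 15q − 5 = −3q − 1 ⇒ q = 2/9.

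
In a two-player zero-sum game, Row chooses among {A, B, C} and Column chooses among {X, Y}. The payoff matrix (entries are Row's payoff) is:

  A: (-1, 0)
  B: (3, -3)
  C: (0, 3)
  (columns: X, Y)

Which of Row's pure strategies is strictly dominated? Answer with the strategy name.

C gives a strictly higher payoff than A against every column: 0 > -1, 3 > 0.
So A is strictly dominated and Row never plays it.

A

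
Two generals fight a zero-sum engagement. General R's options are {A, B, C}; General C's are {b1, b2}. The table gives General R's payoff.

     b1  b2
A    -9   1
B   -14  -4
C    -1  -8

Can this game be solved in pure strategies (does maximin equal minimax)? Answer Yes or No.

No

Row minima: A → -9, B → -14, C → -8; maximin = -8.
Column maxima: b1 → -1, b2 → 1; minimax = -1.
-8 ≠ -1, so no pure-strategy equilibrium exists.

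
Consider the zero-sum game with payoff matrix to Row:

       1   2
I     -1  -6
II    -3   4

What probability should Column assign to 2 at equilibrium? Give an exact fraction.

Row minima: I → -6, II → -3; maximin = -3.
Column maxima: 1 → -1, 2 → 4; minimax = -1.
-3 ≠ -1, so there is no saddle point; optimal play is mixed.
Let Row play I with probability p. Expected payoff against 1: (-1)p + (-3)(1−p) = 2p − 3; against 2: (-6)p + 4(1−p) = −10p + 4.
Setting these equal: 2p − 3 = −10p + 4 ⇒ 12p = 7 ⇒ p = 7/12, and the value is (2)·(7/12) − 3 = -11/6.
For Column: with q = P(1), equating I's and II's payoffs gives 5q − 6 = −7q + 4 ⇒ q = 5/6.

1/6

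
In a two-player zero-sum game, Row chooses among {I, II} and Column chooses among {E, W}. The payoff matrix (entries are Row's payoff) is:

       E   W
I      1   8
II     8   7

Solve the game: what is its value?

Row minima: I → 1, II → 7; maximin = 7.
Column maxima: E → 8, W → 8; minimax = 8.
7 ≠ 8, so there is no saddle point; optimal play is mixed.
Let Row play I with probability p. Expected payoff against E: 1p + 8(1−p) = −7p + 8; against W: 8p + 7(1−p) = p + 7.
Setting these equal: −7p + 8 = p + 7 ⇒ −8p = -1 ⇒ p = 1/8, and the value is (-7)·(1/8) + 8 = 57/8.
For Column: with q = P(E), equating I's and II's payoffs gives −7q + 8 = q + 7 ⇒ q = 1/8.

57/8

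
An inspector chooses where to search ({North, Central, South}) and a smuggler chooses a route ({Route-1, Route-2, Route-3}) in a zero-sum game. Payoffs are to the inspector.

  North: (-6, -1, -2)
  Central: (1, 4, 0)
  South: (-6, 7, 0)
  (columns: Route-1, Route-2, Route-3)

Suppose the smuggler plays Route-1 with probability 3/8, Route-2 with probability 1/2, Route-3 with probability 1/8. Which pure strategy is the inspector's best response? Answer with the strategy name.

Central

Expected payoff of North: (3/8)·(-6) + (1/2)·(-1) + (1/8)·(-2) = -3.
Expected payoff of Central: (3/8)·1 + (1/2)·4 + (1/8)·0 = 19/8.
Expected payoff of South: (3/8)·(-6) + (1/2)·7 + (1/8)·0 = 5/4.
The largest is 19/8, so the inspector's best response is Central.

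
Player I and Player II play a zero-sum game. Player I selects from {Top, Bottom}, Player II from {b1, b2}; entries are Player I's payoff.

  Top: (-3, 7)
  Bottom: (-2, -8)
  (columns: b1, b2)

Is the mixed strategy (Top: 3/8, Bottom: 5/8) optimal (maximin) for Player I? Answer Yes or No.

Yes

Against b1 this mix gives (3/8)·(-3) + (5/8)·(-2) = -19/8.
Against b2 this mix gives (3/8)·7 + (5/8)·(-8) = -19/8.
All of Player II's active replies (b1, b2) yield -19/8, and no column does worse for Player I. The mix makes Player II indifferent and guarantees -19/8, so it is optimal.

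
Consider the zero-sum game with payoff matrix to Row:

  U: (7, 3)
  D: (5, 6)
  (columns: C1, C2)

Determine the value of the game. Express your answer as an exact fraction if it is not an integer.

Row minima: U → 3, D → 5; maximin = 5.
Column maxima: C1 → 7, C2 → 6; minimax = 6.
5 ≠ 6, so there is no saddle point; optimal play is mixed.
Let Row play U with probability p. Expected payoff against C1: 7p + 5(1−p) = 2p + 5; against C2: 3p + 6(1−p) = −3p + 6.
Setting these equal: 2p + 5 = −3p + 6 ⇒ 5p = 1 ⇒ p = 1/5, and the value is (2)·(1/5) + 5 = 27/5.
For Column: with q = P(C1), equating U's and D's payoffs gives 4q + 3 = −q + 6 ⇒ q = 3/5.

27/5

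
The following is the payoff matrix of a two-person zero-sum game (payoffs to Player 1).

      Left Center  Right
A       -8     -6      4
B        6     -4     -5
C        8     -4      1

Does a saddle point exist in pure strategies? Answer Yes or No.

Row minima: A → -8, B → -5, C → -4; maximin = -4.
Column maxima: Left → 8, Center → -4, Right → 4; minimax = -4.
maximin = minimax = -4, so a saddle point exists.

Yes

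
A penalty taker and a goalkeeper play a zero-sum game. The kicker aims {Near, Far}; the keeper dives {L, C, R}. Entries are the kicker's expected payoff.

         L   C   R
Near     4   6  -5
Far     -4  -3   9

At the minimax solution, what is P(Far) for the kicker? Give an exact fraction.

9/22

Row minima: Near → -5, Far → -4; maximin = -4.
Column maxima: L → 4, C → 6, R → 9; minimax = 4.
-4 ≠ 4, so there is no saddle point; optimal play is mixed.
C is strictly dominated by L (it gives the kicker strictly more in every row), so the keeper never plays it.
On the remaining 2×2 (Near, Far vs L, R):
Let the kicker play Near with probability p. Expected payoff against L: 4p + (-4)(1−p) = 8p − 4; against R: (-5)p + 9(1−p) = −14p + 9.
Setting these equal: 8p − 4 = −14p + 9 ⇒ 22p = 13 ⇒ p = 13/22, and the value is (8)·(13/22) − 4 = 8/11.
For the keeper: with q = P(L), equating Near's and Far's payoffs gives 9q − 5 = −13q + 9 ⇒ q = 7/11.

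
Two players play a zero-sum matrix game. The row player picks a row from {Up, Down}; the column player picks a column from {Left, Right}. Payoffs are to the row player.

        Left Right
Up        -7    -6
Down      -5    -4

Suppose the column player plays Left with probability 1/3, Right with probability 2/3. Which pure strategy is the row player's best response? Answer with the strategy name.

Down

Expected payoff of Up: (1/3)·(-7) + (2/3)·(-6) = -19/3.
Expected payoff of Down: (1/3)·(-5) + (2/3)·(-4) = -13/3.
The largest is -13/3, so the row player's best response is Down.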